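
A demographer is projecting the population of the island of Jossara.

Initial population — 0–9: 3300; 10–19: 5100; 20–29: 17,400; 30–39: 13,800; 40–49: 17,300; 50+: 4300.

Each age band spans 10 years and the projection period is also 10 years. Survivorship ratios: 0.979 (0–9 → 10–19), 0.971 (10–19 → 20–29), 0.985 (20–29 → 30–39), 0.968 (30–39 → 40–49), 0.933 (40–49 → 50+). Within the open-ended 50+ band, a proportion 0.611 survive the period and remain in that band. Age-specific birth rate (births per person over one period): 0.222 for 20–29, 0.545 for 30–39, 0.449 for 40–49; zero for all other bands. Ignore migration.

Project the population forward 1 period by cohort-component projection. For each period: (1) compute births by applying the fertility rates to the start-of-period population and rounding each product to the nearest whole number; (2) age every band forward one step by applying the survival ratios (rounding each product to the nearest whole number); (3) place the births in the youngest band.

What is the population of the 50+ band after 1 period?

18768

[period 1]
Births: 17400 × 0.222 = 3863  |  13800 × 0.545 = 7521  |  17300 × 0.449 = 7768 → total 19152
10–19: 3300 × 0.979 = 3231
20–29: 5100 × 0.971 = 4952
30–39: 17400 × 0.985 = 17139
40–49: 13800 × 0.968 = 13358
50+: 17300 × 0.933 + 4300 × 0.611 = 16141 + 2627 = 18768
Population now: 0–9=19152, 10–19=3231, 20–29=4952, 30–39=17139, 40–49=13358, 50+=18768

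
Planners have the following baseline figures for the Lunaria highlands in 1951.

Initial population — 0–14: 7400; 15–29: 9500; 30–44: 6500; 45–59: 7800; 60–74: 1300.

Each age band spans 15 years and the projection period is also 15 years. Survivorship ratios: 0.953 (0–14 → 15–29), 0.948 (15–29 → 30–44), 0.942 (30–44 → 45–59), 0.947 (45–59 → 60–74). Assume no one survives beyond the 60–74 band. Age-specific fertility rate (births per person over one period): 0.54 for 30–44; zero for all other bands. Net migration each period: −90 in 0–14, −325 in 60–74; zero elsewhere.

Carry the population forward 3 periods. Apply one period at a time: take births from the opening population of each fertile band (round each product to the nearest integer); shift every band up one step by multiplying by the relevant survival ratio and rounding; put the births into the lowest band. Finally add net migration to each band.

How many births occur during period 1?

Let group 1 be 0–14 through group 5 = 60–74.
[period 1]
Births: 6500 × 0.54 = 3510
Group 2: 7400 × 0.953 = 7052
Group 3: 9500 × 0.948 = 9006
Group 4: 6500 × 0.942 = 6123
Group 5: 7800 × 0.947 = 7387
Net migration: Group 1 − 90 → 3420; Group 5 − 325 → 7062
Population now: 0–14=3420, 15–29=7052, 30–44=9006, 45–59=6123, 60–74=7062

3510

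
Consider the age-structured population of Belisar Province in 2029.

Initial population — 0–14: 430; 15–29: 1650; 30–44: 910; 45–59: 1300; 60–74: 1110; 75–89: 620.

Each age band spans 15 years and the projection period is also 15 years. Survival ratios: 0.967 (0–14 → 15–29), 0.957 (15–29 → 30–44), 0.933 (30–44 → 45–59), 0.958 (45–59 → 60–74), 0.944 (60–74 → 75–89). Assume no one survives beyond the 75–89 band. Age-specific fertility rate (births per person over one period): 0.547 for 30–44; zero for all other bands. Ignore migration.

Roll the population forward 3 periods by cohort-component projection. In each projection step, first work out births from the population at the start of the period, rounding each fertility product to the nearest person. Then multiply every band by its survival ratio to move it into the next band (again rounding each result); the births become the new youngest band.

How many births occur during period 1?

498

(Groups numbered youngest = 1 to oldest = 6.)
— Period 1 —
Births: 910 × 0.547 = 498
Group 2: 430 × 0.967 = 416
Group 3: 1650 × 0.957 = 1579
Group 4: 910 × 0.933 = 849
Group 5: 1300 × 0.958 = 1245
Group 6: 1110 × 0.944 = 1048
Population now: 0–14=498, 15–29=416, 30–44=1579, 45–59=849, 60–74=1245, 75–89=1048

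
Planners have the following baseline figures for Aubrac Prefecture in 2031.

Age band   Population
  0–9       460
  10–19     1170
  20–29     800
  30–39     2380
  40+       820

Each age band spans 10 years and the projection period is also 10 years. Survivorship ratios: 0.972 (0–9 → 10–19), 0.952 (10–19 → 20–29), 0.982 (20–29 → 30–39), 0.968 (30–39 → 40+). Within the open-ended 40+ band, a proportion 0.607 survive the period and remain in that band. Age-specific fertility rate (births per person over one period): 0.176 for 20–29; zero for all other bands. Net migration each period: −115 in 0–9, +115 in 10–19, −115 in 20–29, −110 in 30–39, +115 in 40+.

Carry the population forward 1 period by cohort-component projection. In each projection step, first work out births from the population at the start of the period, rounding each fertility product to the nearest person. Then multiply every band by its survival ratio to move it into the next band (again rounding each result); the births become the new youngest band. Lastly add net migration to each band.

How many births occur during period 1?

141

Period 1:
Births: 800 × 0.176 = 141
10–19: 460 × 0.972 = 447
20–29: 1170 × 0.952 = 1114
30–39: 800 × 0.982 = 786
40+: 2380 × 0.968 + 820 × 0.607 = 2304 + 498 = 2802
Net migration: 0–9 − 115 → 26; 10–19 + 115 → 562; 20–29 − 115 → 999; 30–39 − 110 → 676; 40+ + 115 → 2917
→ [26, 562, 999, 676, 2917]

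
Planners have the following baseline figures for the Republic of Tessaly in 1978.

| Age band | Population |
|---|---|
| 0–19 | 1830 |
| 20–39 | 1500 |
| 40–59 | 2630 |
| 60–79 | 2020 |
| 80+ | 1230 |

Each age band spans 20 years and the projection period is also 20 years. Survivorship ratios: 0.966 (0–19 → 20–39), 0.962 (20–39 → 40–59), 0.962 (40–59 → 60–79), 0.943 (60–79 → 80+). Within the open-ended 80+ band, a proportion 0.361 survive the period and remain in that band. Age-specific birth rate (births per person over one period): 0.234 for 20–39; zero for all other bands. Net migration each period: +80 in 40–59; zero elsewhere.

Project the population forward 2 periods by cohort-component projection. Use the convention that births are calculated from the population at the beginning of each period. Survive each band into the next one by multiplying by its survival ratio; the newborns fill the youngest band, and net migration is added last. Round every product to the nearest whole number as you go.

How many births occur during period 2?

414

Period 1.
Births: 1500 * 0.234 = 351
20–39: 1830 * 0.966 = 1768
40–59: 1500 * 0.962 = 1443
60–79: 2630 * 0.962 = 2530
80+: 2020 * 0.943 + 1230 * 0.361 = 1905 + 444 = 2349
Net migration: 40–59 + 80 → 1523
End of period: [351, 1768, 1523, 2530, 2349]
Period 2.
Births: 1768 * 0.234 = 414
20–39: 351 * 0.966 = 339
40–59: 1768 * 0.962 = 1701
60–79: 1523 * 0.962 = 1465
80+: 2530 * 0.943 + 2349 * 0.361 = 2386 + 848 = 3234
Net migration: 40–59 + 80 → 1781
End of period: [414, 339, 1781, 1465, 3234]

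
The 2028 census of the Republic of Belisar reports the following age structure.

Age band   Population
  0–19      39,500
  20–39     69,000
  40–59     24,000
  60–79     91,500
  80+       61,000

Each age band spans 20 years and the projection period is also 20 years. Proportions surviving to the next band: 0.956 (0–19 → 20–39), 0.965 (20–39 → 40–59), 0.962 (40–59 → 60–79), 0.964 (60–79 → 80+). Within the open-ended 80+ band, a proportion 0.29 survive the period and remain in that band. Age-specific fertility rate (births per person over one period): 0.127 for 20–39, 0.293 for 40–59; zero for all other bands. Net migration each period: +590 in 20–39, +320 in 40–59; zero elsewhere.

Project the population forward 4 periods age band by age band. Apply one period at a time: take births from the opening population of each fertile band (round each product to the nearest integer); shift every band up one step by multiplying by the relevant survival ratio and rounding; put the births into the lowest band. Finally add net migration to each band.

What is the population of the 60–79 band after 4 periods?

Let group 1 be 0–19 through group 5 = 80+.
[period 1]
Births: 69000 * 0.127 = 8763  |  24000 * 0.293 = 7032 → total 15795
Group 2: 39500 * 0.956 = 37762
Group 3: 69000 * 0.965 = 66585
Group 4: 24000 * 0.962 = 23088
Group 5: 91500 * 0.964 + 61000 * 0.29 = 88206 + 17690 = 105896
Net migration: Group 2 + 590 → 38352; Group 3 + 320 → 66905
Giving 15795 / 38352 / 66905 / 23088 / 105896.
[period 2]
Births: 38352 * 0.127 = 4871  |  66905 * 0.293 = 19603 → total 24474
Group 2: 15795 * 0.956 = 15100
Group 3: 38352 * 0.965 = 37010
Group 4: 66905 * 0.962 = 64363
Group 5: 23088 * 0.964 + 105896 * 0.29 = 22257 + 30710 = 52967
Net migration: Group 2 + 590 → 15690; Group 3 + 320 → 37330
Giving 24474 / 15690 / 37330 / 64363 / 52967.
[period 3]
Births: 15690 * 0.127 = 1993  |  37330 * 0.293 = 10938 → total 12931
Group 2: 24474 * 0.956 = 23397
Group 3: 15690 * 0.965 = 15141
Group 4: 37330 * 0.962 = 35911
Group 5: 64363 * 0.964 + 52967 * 0.29 = 62046 + 15360 = 77406
Net migration: Group 2 + 590 → 23987; Group 3 + 320 → 15461
Giving 12931 / 23987 / 15461 / 35911 / 77406.
[period 4]
Births: 23987 * 0.127 = 3046  |  15461 * 0.293 = 4530 → total 7576
Group 2: 12931 * 0.956 = 12362
Group 3: 23987 * 0.965 = 23147
Group 4: 15461 * 0.962 = 14873
Group 5: 35911 * 0.964 + 77406 * 0.29 = 34618 + 22448 = 57066
Net migration: Group 2 + 590 → 12952; Group 3 + 320 → 23467
Giving 7576 / 12952 / 23467 / 14873 / 57066.

14873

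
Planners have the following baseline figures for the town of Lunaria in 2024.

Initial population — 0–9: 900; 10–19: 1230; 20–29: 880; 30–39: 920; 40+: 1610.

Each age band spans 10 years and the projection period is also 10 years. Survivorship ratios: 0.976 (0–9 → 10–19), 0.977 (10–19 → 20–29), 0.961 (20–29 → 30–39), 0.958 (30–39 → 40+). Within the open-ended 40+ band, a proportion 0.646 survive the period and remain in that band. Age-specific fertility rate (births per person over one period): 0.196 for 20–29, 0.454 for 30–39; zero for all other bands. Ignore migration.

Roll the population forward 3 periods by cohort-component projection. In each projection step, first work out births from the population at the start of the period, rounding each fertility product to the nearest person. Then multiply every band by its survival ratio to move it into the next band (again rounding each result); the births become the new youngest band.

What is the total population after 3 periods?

After projecting period 1:
Births: 880 * 0.196 = 172 ; 920 * 0.454 = 418 — total 590
10–19: 900 * 0.976 = 878
20–29: 1230 * 0.977 = 1202
30–39: 880 * 0.961 = 846
40+: 920 * 0.958 + 1610 * 0.646 = 881 + 1040 = 1921
Giving 590 / 878 / 1202 / 846 / 1921.
After projecting period 2:
Births: 1202 * 0.196 = 236 ; 846 * 0.454 = 384 — total 620
10–19: 590 * 0.976 = 576
20–29: 878 * 0.977 = 858
30–39: 1202 * 0.961 = 1155
40+: 846 * 0.958 + 1921 * 0.646 = 810 + 1241 = 2051
Giving 620 / 576 / 858 / 1155 / 2051.
After projecting period 3:
Births: 858 * 0.196 = 168 ; 1155 * 0.454 = 524 — total 692
10–19: 620 * 0.976 = 605
20–29: 576 * 0.977 = 563
30–39: 858 * 0.961 = 825
40+: 1155 * 0.958 + 2051 * 0.646 = 1106 + 1325 = 2431
Giving 692 / 605 / 563 / 825 / 2431.
Total after period 3: 692 + 605 + 563 + 825 + 2431 = 5116

5116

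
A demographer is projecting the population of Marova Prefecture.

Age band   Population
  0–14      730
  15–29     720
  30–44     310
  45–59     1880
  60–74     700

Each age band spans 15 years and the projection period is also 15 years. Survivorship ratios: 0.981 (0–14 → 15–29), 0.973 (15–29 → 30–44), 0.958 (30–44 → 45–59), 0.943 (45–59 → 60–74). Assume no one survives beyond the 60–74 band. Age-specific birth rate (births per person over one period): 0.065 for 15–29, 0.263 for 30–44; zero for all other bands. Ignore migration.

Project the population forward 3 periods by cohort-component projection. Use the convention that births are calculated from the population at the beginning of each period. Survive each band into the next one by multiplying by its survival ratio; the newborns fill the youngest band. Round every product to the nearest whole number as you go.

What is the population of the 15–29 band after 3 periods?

(Bands numbered youngest = 1 to oldest = 5.)
Period 1.
Births: 720 × 0.065 = 47  |  310 × 0.263 = 82 — total 129
Band 2: 730 × 0.981 = 716
Band 3: 720 × 0.973 = 701
Band 4: 310 × 0.958 = 297
Band 5: 1880 × 0.943 = 1773
→ [129, 716, 701, 297, 1773]
Period 2.
Births: 716 × 0.065 = 47  |  701 × 0.263 = 184 — total 231
Band 2: 129 × 0.981 = 127
Band 3: 716 × 0.973 = 697
Band 4: 701 × 0.958 = 672
Band 5: 297 × 0.943 = 280
→ [231, 127, 697, 672, 280]
Period 3.
Births: 127 × 0.065 = 8  |  697 × 0.263 = 183 — total 191
Band 2: 231 × 0.981 = 227
Band 3: 127 × 0.973 = 124
Band 4: 697 × 0.958 = 668
Band 5: 672 × 0.943 = 634
→ [191, 227, 124, 668, 634]

227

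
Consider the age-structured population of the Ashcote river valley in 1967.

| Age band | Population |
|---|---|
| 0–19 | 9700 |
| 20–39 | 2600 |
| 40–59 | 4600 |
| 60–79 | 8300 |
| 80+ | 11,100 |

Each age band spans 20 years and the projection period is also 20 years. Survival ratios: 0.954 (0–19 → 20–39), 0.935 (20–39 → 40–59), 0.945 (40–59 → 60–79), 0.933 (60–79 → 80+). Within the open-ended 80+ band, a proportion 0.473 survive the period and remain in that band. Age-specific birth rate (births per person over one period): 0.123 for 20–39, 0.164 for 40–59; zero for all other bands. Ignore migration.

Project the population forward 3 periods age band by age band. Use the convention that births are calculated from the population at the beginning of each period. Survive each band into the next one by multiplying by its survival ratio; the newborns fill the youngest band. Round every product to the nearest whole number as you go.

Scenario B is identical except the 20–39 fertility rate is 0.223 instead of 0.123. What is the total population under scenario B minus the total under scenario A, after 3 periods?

1274

Numbering the bands 1..5 from youngest to oldest:
After projecting period 1:
Births: 2600 × 0.123 = 320  |  4600 × 0.164 = 754 ⇒ total 1074
Band 2: 9700 × 0.954 = 9254
Band 3: 2600 × 0.935 = 2431
Band 4: 4600 × 0.945 = 4347
Band 5: 8300 × 0.933 + 11100 × 0.473 = 7744 + 5250 = 12994
Giving 1074 / 9254 / 2431 / 4347 / 12994.
After projecting period 2:
Births: 9254 × 0.123 = 1138  |  2431 × 0.164 = 399 ⇒ total 1537
Band 2: 1074 × 0.954 = 1025
Band 3: 9254 × 0.935 = 8652
Band 4: 2431 × 0.945 = 2297
Band 5: 4347 × 0.933 + 12994 × 0.473 = 4056 + 6146 = 10202
Giving 1537 / 1025 / 8652 / 2297 / 10202.
After projecting period 3:
Births: 1025 × 0.123 = 126  |  8652 × 0.164 = 1419 ⇒ total 1545
Band 2: 1537 × 0.954 = 1466
Band 3: 1025 × 0.935 = 958
Band 4: 8652 × 0.945 = 8176
Band 5: 2297 × 0.933 + 10202 × 0.473 = 2143 + 4826 = 6969
Giving 1545 / 1466 / 958 / 8176 / 6969.
Scenario A total after 3 periods: 19114
Scenario B projection —
After projecting period 1:
Births: 2600 × 0.223 = 580  |  4600 × 0.164 = 754 ⇒ total 1334
Band 2: 9700 × 0.954 = 9254
Band 3: 2600 × 0.935 = 2431
Band 4: 4600 × 0.945 = 4347
Band 5: 8300 × 0.933 + 11100 × 0.473 = 7744 + 5250 = 12994
Giving 1334 / 9254 / 2431 / 4347 / 12994.
After projecting period 2:
Births: 9254 × 0.223 = 2064  |  2431 × 0.164 = 399 ⇒ total 2463
Band 2: 1334 × 0.954 = 1273
Band 3: 9254 × 0.935 = 8652
Band 4: 2431 × 0.945 = 2297
Band 5: 4347 × 0.933 + 12994 × 0.473 = 4056 + 6146 = 10202
Giving 2463 / 1273 / 8652 / 2297 / 10202.
After projecting period 3:
Births: 1273 × 0.223 = 284  |  8652 × 0.164 = 1419 ⇒ total 1703
Band 2: 2463 × 0.954 = 2350
Band 3: 1273 × 0.935 = 1190
Band 4: 8652 × 0.945 = 8176
Band 5: 2297 × 0.933 + 10202 × 0.473 = 2143 + 4826 = 6969
Giving 1703 / 2350 / 1190 / 8176 / 6969.
Scenario B total after 3 periods: 20388
Difference B − A = 20388 − 19114 = 1274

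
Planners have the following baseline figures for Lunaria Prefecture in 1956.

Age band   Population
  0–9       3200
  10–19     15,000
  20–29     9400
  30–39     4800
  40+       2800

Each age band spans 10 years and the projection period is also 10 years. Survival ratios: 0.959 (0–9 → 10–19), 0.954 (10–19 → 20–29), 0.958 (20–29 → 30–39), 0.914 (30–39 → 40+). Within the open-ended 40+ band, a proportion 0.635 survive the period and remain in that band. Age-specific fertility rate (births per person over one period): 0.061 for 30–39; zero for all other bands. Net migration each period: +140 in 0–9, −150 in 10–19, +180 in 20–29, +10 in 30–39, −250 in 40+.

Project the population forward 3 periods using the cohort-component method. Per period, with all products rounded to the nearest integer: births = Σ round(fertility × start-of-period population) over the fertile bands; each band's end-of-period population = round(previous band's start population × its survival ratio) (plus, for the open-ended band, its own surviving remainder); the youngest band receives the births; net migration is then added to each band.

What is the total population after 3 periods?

[period 1]
Births: 4800 × 0.061 = 293
10–19: 3200 × 0.959 = 3069
20–29: 15000 × 0.954 = 14310
30–39: 9400 × 0.958 = 9005
40+: 4800 × 0.914 + 2800 × 0.635 = 4387 + 1778 = 6165
Net migration: 0–9 + 140 → 433; 10–19 − 150 → 2919; 20–29 + 180 → 14490; 30–39 + 10 → 9015; 40+ − 250 → 5915
End of period: [433, 2919, 14490, 9015, 5915]
[period 2]
Births: 9015 × 0.061 = 550
10–19: 433 × 0.959 = 415
20–29: 2919 × 0.954 = 2785
30–39: 14490 × 0.958 = 13881
40+: 9015 × 0.914 + 5915 × 0.635 = 8240 + 3756 = 11996
Net migration: 0–9 + 140 → 690; 10–19 − 150 → 265; 20–29 + 180 → 2965; 30–39 + 10 → 13891; 40+ − 250 → 11746
End of period: [690, 265, 2965, 13891, 11746]
[period 3]
Births: 13891 × 0.061 = 847
10–19: 690 × 0.959 = 662
20–29: 265 × 0.954 = 253
30–39: 2965 × 0.958 = 2840
40+: 13891 × 0.914 + 11746 × 0.635 = 12696 + 7459 = 20155
Net migration: 0–9 + 140 → 987; 10–19 − 150 → 512; 20–29 + 180 → 433; 30–39 + 10 → 2850; 40+ − 250 → 19905
End of period: [987, 512, 433, 2850, 19905]
Total after period 3: 987 + 512 + 433 + 2850 + 19905 = 24687

24687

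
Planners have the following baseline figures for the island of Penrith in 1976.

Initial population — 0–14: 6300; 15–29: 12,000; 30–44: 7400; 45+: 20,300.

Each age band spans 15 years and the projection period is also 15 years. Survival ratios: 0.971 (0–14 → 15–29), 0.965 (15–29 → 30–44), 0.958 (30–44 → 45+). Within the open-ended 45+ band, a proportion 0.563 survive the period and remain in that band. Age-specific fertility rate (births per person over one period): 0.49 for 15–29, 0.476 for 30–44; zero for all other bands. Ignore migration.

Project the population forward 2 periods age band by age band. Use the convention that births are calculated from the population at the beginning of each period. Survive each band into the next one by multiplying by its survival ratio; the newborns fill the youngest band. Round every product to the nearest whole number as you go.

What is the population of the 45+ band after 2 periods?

21520

(Bands numbered youngest = 1 to oldest = 4.)
[period 1]
Births: 12000 × 0.49 = 5880 ; 7400 × 0.476 = 3522 ⇒ total 9402
Band 2: 6300 × 0.971 = 6117
Band 3: 12000 × 0.965 = 11580
Band 4: 7400 × 0.958 + 20300 × 0.563 = 7089 + 11429 = 18518
End of period: [9402, 6117, 11580, 18518]
[period 2]
Births: 6117 × 0.49 = 2997 ; 11580 × 0.476 = 5512 ⇒ total 8509
Band 2: 9402 × 0.971 = 9129
Band 3: 6117 × 0.965 = 5903
Band 4: 11580 × 0.958 + 18518 × 0.563 = 11094 + 10426 = 21520
End of period: [8509, 9129, 5903, 21520]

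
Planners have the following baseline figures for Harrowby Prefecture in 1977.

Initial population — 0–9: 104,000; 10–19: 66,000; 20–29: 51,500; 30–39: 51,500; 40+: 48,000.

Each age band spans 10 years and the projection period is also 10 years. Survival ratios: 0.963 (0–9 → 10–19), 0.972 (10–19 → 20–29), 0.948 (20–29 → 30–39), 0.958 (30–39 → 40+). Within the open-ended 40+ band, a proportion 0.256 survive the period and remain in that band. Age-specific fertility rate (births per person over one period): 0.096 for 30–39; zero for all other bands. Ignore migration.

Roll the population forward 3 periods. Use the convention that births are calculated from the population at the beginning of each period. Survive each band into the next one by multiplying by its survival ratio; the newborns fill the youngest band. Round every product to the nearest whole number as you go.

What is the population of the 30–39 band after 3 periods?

92286

Call the groups 1 to 5, youngest first.
Period 1:
Births: 51500 * 0.096 = 4944
Group 2: 104000 * 0.963 = 100152
Group 3: 66000 * 0.972 = 64152
Group 4: 51500 * 0.948 = 48822
Group 5: 51500 * 0.958 + 48000 * 0.256 = 49337 + 12288 = 61625
Giving 4944 / 100152 / 64152 / 48822 / 61625.
Period 2:
Births: 48822 * 0.096 = 4687
Group 2: 4944 * 0.963 = 4761
Group 3: 100152 * 0.972 = 97348
Group 4: 64152 * 0.948 = 60816
Group 5: 48822 * 0.958 + 61625 * 0.256 = 46771 + 15776 = 62547
Giving 4687 / 4761 / 97348 / 60816 / 62547.
Period 3:
Births: 60816 * 0.096 = 5838
Group 2: 4687 * 0.963 = 4514
Group 3: 4761 * 0.972 = 4628
Group 4: 97348 * 0.948 = 92286
Group 5: 60816 * 0.958 + 62547 * 0.256 = 58262 + 16012 = 74274
Giving 5838 / 4514 / 4628 / 92286 / 74274.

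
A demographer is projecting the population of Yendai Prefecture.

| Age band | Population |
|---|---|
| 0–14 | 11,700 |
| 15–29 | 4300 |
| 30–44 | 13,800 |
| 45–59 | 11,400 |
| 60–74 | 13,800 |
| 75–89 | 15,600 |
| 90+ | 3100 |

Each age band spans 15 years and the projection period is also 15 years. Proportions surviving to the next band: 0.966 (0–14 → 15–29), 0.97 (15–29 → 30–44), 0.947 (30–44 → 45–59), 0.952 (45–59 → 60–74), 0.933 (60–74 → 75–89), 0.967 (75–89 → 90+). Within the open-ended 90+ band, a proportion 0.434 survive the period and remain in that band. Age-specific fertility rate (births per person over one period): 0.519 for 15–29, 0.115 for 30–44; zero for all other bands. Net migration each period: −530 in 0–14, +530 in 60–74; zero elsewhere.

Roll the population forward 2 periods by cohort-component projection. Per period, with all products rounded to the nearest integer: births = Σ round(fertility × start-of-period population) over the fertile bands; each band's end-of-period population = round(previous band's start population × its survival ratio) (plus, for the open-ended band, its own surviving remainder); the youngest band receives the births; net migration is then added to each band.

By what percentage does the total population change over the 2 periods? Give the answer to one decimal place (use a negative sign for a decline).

— Period 1 —
Births: 4300 × 0.519 = 2232 ; 13800 × 0.115 = 1587 ⇒ total 3819
15–29: 11700 × 0.966 = 11302
30–44: 4300 × 0.97 = 4171
45–59: 13800 × 0.947 = 13069
60–74: 11400 × 0.952 = 10853
75–89: 13800 × 0.933 = 12875
90+: 15600 × 0.967 + 3100 × 0.434 = 15085 + 1345 = 16430
Net migration: 0–14 − 530 → 3289; 60–74 + 530 → 11383
Giving 3289 / 11302 / 4171 / 13069 / 11383 / 12875 / 16430.
— Period 2 —
Births: 11302 × 0.519 = 5866 ; 4171 × 0.115 = 480 ⇒ total 6346
15–29: 3289 × 0.966 = 3177
30–44: 11302 × 0.97 = 10963
45–59: 4171 × 0.947 = 3950
60–74: 13069 × 0.952 = 12442
75–89: 11383 × 0.933 = 10620
90+: 12875 × 0.967 + 16430 × 0.434 = 12450 + 7131 = 19581
Net migration: 0–14 − 530 → 5816; 60–74 + 530 → 12972
Giving 5816 / 3177 / 10963 / 3950 / 12972 / 10620 / 19581.
Total: 73700 → 67079; change = -6621; percentage change = -9.0%

-9.0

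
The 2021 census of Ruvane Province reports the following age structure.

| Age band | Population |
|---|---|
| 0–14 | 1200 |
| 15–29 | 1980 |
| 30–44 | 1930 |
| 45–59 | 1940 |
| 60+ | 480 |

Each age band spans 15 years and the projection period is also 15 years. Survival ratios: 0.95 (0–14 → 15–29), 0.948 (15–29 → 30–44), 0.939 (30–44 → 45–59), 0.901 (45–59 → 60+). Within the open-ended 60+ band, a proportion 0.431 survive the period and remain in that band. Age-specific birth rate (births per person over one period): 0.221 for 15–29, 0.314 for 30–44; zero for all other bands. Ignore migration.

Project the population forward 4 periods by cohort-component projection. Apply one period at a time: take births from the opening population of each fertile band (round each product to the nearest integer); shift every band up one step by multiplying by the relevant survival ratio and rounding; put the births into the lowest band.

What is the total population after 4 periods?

4701

Call the groups 1 to 5, youngest first.
— Period 1 —
Births: 1980 × 0.221 = 438  |  1930 × 0.314 = 606 ⇒ total 1044
Group 2: 1200 × 0.95 = 1140
Group 3: 1980 × 0.948 = 1877
Group 4: 1930 × 0.939 = 1812
Group 5: 1940 × 0.901 + 480 × 0.431 = 1748 + 207 = 1955
→ [1044, 1140, 1877, 1812, 1955]
— Period 2 —
Births: 1140 × 0.221 = 252  |  1877 × 0.314 = 589 ⇒ total 841
Group 2: 1044 × 0.95 = 992
Group 3: 1140 × 0.948 = 1081
Group 4: 1877 × 0.939 = 1763
Group 5: 1812 × 0.901 + 1955 × 0.431 = 1633 + 843 = 2476
→ [841, 992, 1081, 1763, 2476]
— Period 3 —
Births: 992 × 0.221 = 219  |  1081 × 0.314 = 339 ⇒ total 558
Group 2: 841 × 0.95 = 799
Group 3: 992 × 0.948 = 940
Group 4: 1081 × 0.939 = 1015
Group 5: 1763 × 0.901 + 2476 × 0.431 = 1588 + 1067 = 2655
→ [558, 799, 940, 1015, 2655]
— Period 4 —
Births: 799 × 0.221 = 177  |  940 × 0.314 = 295 ⇒ total 472
Group 2: 558 × 0.95 = 530
Group 3: 799 × 0.948 = 757
Group 4: 940 × 0.939 = 883
Group 5: 1015 × 0.901 + 2655 × 0.431 = 915 + 1144 = 2059
→ [472, 530, 757, 883, 2059]
Total after period 4: 472 + 530 + 757 + 883 + 2059 = 4701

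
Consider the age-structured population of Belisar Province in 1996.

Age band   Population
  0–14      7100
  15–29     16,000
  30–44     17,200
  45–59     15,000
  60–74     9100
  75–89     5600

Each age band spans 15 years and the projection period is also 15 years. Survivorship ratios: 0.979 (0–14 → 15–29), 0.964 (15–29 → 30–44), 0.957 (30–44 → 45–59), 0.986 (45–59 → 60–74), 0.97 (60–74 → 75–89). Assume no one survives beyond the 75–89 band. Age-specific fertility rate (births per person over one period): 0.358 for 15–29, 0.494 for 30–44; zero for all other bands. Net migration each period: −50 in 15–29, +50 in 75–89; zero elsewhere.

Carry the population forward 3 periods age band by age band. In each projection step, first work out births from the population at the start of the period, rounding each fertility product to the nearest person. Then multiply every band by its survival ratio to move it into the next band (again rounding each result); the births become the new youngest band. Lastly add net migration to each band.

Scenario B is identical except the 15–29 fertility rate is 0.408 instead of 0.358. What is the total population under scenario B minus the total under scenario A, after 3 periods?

2106

[period 1]
Births: 16000 × 0.358 = 5728, 17200 × 0.494 = 8497 → total 14225
15–29: 7100 × 0.979 = 6951
30–44: 16000 × 0.964 = 15424
45–59: 17200 × 0.957 = 16460
60–74: 15000 × 0.986 = 14790
75–89: 9100 × 0.97 = 8827
Net migration: 15–29 − 50 → 6901; 75–89 + 50 → 8877
Population now: 0–14=14225, 15–29=6901, 30–44=15424, 45–59=16460, 60–74=14790, 75–89=8877
[period 2]
Births: 6901 × 0.358 = 2471, 15424 × 0.494 = 7619 → total 10090
15–29: 14225 × 0.979 = 13926
30–44: 6901 × 0.964 = 6653
45–59: 15424 × 0.957 = 14761
60–74: 16460 × 0.986 = 16230
75–89: 14790 × 0.97 = 14346
Net migration: 15–29 − 50 → 13876; 75–89 + 50 → 14396
Population now: 0–14=10090, 15–29=13876, 30–44=6653, 45–59=14761, 60–74=16230, 75–89=14396
[period 3]
Births: 13876 × 0.358 = 4968, 6653 × 0.494 = 3287 → total 8255
15–29: 10090 × 0.979 = 9878
30–44: 13876 × 0.964 = 13376
45–59: 6653 × 0.957 = 6367
60–74: 14761 × 0.986 = 14554
75–89: 16230 × 0.97 = 15743
Net migration: 15–29 − 50 → 9828; 75–89 + 50 → 15793
Population now: 0–14=8255, 15–29=9828, 30–44=13376, 45–59=6367, 60–74=14554, 75–89=15793
Scenario A total after 3 periods: 68173
Scenario B projection —
[period 1]
Births: 16000 × 0.408 = 6528, 17200 × 0.494 = 8497 → total 15025
15–29: 7100 × 0.979 = 6951
30–44: 16000 × 0.964 = 15424
45–59: 17200 × 0.957 = 16460
60–74: 15000 × 0.986 = 14790
75–89: 9100 × 0.97 = 8827
Net migration: 15–29 − 50 → 6901; 75–89 + 50 → 8877
Population now: 0–14=15025, 15–29=6901, 30–44=15424, 45–59=16460, 60–74=14790, 75–89=8877
[period 2]
Births: 6901 × 0.408 = 2816, 15424 × 0.494 = 7619 → total 10435
15–29: 15025 × 0.979 = 14709
30–44: 6901 × 0.964 = 6653
45–59: 15424 × 0.957 = 14761
60–74: 16460 × 0.986 = 16230
75–89: 14790 × 0.97 = 14346
Net migration: 15–29 − 50 → 14659; 75–89 + 50 → 14396
Population now: 0–14=10435, 15–29=14659, 30–44=6653, 45–59=14761, 60–74=16230, 75–89=14396
[period 3]
Births: 14659 × 0.408 = 5981, 6653 × 0.494 = 3287 → total 9268
15–29: 10435 × 0.979 = 10216
30–44: 14659 × 0.964 = 14131
45–59: 6653 × 0.957 = 6367
60–74: 14761 × 0.986 = 14554
75–89: 16230 × 0.97 = 15743
Net migration: 15–29 − 50 → 10166; 75–89 + 50 → 15793
Population now: 0–14=9268, 15–29=10166, 30–44=14131, 45–59=6367, 60–74=14554, 75–89=15793
Scenario B total after 3 periods: 70279
Difference B − A = 70279 − 68173 = 2106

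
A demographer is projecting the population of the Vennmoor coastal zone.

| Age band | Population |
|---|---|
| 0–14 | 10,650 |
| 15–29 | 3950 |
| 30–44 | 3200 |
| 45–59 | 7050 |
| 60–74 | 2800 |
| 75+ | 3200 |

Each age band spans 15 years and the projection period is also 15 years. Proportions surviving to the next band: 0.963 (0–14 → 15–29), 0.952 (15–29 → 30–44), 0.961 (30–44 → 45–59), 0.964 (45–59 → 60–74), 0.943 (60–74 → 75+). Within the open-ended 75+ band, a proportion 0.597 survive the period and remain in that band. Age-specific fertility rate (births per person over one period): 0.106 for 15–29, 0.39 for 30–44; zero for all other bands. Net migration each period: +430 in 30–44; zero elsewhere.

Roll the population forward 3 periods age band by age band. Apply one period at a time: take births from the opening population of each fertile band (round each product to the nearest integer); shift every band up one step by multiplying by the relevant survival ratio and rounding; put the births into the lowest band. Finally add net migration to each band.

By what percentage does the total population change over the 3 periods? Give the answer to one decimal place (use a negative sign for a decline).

-0.7

Call the groups 1 to 6, youngest first.
After projecting period 1:
Births: 3950 × 0.106 = 419  |  3200 × 0.39 = 1248 → 1667
Group 2: 10650 × 0.963 = 10256
Group 3: 3950 × 0.952 = 3760
Group 4: 3200 × 0.961 = 3075
Group 5: 7050 × 0.964 = 6796
Group 6: 2800 × 0.943 + 3200 × 0.597 = 2640 + 1910 = 4550
Net migration: Group 3 + 430 → 4190
Giving 1667 / 10256 / 4190 / 3075 / 6796 / 4550.
After projecting period 2:
Births: 10256 × 0.106 = 1087  |  4190 × 0.39 = 1634 → 2721
Group 2: 1667 × 0.963 = 1605
Group 3: 10256 × 0.952 = 9764
Group 4: 4190 × 0.961 = 4027
Group 5: 3075 × 0.964 = 2964
Group 6: 6796 × 0.943 + 4550 × 0.597 = 6409 + 2716 = 9125
Net migration: Group 3 + 430 → 10194
Giving 2721 / 1605 / 10194 / 4027 / 2964 / 9125.
After projecting period 3:
Births: 1605 × 0.106 = 170  |  10194 × 0.39 = 3976 → 4146
Group 2: 2721 × 0.963 = 2620
Group 3: 1605 × 0.952 = 1528
Group 4: 10194 × 0.961 = 9796
Group 5: 4027 × 0.964 = 3882
Group 6: 2964 × 0.943 + 9125 × 0.597 = 2795 + 5448 = 8243
Net migration: Group 3 + 430 → 1958
Giving 4146 / 2620 / 1958 / 9796 / 3882 / 8243.
Total: 30850 → 30645; change = -205; percentage change = -0.7%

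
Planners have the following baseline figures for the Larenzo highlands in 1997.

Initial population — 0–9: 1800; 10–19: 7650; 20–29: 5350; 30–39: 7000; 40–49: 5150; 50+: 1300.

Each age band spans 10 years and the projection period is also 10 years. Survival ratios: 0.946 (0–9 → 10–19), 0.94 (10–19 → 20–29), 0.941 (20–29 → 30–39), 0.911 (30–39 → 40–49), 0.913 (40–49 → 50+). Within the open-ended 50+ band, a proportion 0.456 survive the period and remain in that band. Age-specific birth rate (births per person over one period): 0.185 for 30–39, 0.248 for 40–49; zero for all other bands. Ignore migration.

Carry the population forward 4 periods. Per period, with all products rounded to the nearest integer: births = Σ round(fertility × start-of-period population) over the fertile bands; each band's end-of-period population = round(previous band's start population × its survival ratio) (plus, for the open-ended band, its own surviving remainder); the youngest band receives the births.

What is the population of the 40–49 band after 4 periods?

Numbering the bands 1..6 from youngest to oldest:
— Period 1 —
Births: 7000 × 0.185 = 1295  |  5150 × 0.248 = 1277 → total 2572
Band 2: 1800 × 0.946 = 1703
Band 3: 7650 × 0.94 = 7191
Band 4: 5350 × 0.941 = 5034
Band 5: 7000 × 0.911 = 6377
Band 6: 5150 × 0.913 + 1300 × 0.456 = 4702 + 593 = 5295
Giving 2572 / 1703 / 7191 / 5034 / 6377 / 5295.
— Period 2 —
Births: 5034 × 0.185 = 931  |  6377 × 0.248 = 1581 → total 2512
Band 2: 2572 × 0.946 = 2433
Band 3: 1703 × 0.94 = 1601
Band 4: 7191 × 0.941 = 6767
Band 5: 5034 × 0.911 = 4586
Band 6: 6377 × 0.913 + 5295 × 0.456 = 5822 + 2415 = 8237
Giving 2512 / 2433 / 1601 / 6767 / 4586 / 8237.
— Period 3 —
Births: 6767 × 0.185 = 1252  |  4586 × 0.248 = 1137 → total 2389
Band 2: 2512 × 0.946 = 2376
Band 3: 2433 × 0.94 = 2287
Band 4: 1601 × 0.941 = 1507
Band 5: 6767 × 0.911 = 6165
Band 6: 4586 × 0.913 + 8237 × 0.456 = 4187 + 3756 = 7943
Giving 2389 / 2376 / 2287 / 1507 / 6165 / 7943.
— Period 4 —
Births: 1507 × 0.185 = 279  |  6165 × 0.248 = 1529 → total 1808
Band 2: 2389 × 0.946 = 2260
Band 3: 2376 × 0.94 = 2233
Band 4: 2287 × 0.941 = 2152
Band 5: 1507 × 0.911 = 1373
Band 6: 6165 × 0.913 + 7943 × 0.456 = 5629 + 3622 = 9251
Giving 1808 / 2260 / 2233 / 2152 / 1373 / 9251.

1373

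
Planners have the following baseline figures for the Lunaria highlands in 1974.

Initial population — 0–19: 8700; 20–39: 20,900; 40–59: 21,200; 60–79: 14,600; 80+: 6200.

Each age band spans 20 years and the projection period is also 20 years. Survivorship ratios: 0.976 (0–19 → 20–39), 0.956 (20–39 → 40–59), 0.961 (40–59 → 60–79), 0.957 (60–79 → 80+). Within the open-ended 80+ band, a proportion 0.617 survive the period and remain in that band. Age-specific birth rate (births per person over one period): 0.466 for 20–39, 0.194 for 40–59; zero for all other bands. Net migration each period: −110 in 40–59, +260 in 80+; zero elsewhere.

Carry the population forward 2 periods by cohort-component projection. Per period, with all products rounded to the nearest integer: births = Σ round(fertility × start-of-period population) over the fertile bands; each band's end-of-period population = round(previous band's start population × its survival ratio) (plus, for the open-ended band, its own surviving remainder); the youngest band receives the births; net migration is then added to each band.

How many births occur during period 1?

13852

Period 1.
Births: 20900 * 0.466 = 9739  |  21200 * 0.194 = 4113 → total 13852
20–39: 8700 * 0.976 = 8491
40–59: 20900 * 0.956 = 19980
60–79: 21200 * 0.961 = 20373
80+: 14600 * 0.957 + 6200 * 0.617 = 13972 + 3825 = 17797
Net migration: 40–59 − 110 → 19870; 80+ + 260 → 18057
End of period: [13852, 8491, 19870, 20373, 18057]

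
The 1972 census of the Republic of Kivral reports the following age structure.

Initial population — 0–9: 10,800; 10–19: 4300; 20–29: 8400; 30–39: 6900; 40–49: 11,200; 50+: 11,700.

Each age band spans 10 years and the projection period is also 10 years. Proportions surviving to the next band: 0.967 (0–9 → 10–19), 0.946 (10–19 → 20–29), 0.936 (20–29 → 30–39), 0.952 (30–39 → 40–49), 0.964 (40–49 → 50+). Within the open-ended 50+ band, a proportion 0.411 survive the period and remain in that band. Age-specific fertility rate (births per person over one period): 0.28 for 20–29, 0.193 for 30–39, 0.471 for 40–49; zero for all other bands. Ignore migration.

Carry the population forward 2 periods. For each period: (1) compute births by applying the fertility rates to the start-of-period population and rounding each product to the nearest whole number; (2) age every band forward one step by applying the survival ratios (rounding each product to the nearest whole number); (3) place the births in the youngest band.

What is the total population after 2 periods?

— Period 1 —
Births: 8400 × 0.28 = 2352, 6900 × 0.193 = 1332, 11200 × 0.471 = 5275 → 8959
10–19: 10800 × 0.967 = 10444
20–29: 4300 × 0.946 = 4068
30–39: 8400 × 0.936 = 7862
40–49: 6900 × 0.952 = 6569
50+: 11200 × 0.964 + 11700 × 0.411 = 10797 + 4809 = 15606
End of period: [8959, 10444, 4068, 7862, 6569, 15606]
— Period 2 —
Births: 4068 × 0.28 = 1139, 7862 × 0.193 = 1517, 6569 × 0.471 = 3094 → 5750
10–19: 8959 × 0.967 = 8663
20–29: 10444 × 0.946 = 9880
30–39: 4068 × 0.936 = 3808
40–49: 7862 × 0.952 = 7485
50+: 6569 × 0.964 + 15606 × 0.411 = 6333 + 6414 = 12747
End of period: [5750, 8663, 9880, 3808, 7485, 12747]
Total after period 2: 5750 + 8663 + 9880 + 3808 + 7485 + 12747 = 48333

48333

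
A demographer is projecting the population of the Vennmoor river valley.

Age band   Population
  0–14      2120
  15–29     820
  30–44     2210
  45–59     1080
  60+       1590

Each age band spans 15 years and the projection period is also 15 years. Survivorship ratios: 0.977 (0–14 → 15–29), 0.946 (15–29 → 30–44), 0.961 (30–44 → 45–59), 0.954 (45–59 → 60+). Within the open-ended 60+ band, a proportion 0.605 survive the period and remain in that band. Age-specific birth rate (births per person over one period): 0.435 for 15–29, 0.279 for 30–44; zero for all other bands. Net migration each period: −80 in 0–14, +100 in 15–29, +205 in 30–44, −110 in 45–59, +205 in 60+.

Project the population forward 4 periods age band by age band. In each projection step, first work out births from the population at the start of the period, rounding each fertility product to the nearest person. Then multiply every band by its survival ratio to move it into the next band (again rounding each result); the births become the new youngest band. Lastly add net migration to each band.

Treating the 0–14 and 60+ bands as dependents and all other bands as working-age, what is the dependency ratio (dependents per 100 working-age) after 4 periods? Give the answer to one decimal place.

— Period 1 —
Births: 820 × 0.435 = 357  |  2210 × 0.279 = 617 — total 974
15–29: 2120 × 0.977 = 2071
30–44: 820 × 0.946 = 776
45–59: 2210 × 0.961 = 2124
60+: 1080 × 0.954 + 1590 × 0.605 = 1030 + 962 = 1992
Net migration: 0–14 − 80 → 894; 15–29 + 100 → 2171; 30–44 + 205 → 981; 45–59 − 110 → 2014; 60+ + 205 → 2197
End of period: [894, 2171, 981, 2014, 2197]
— Period 2 —
Births: 2171 × 0.435 = 944  |  981 × 0.279 = 274 — total 1218
15–29: 894 × 0.977 = 873
30–44: 2171 × 0.946 = 2054
45–59: 981 × 0.961 = 943
60+: 2014 × 0.954 + 2197 × 0.605 = 1921 + 1329 = 3250
Net migration: 0–14 − 80 → 1138; 15–29 + 100 → 973; 30–44 + 205 → 2259; 45–59 − 110 → 833; 60+ + 205 → 3455
End of period: [1138, 973, 2259, 833, 3455]
— Period 3 —
Births: 973 × 0.435 = 423  |  2259 × 0.279 = 630 — total 1053
15–29: 1138 × 0.977 = 1112
30–44: 973 × 0.946 = 920
45–59: 2259 × 0.961 = 2171
60+: 833 × 0.954 + 3455 × 0.605 = 795 + 2090 = 2885
Net migration: 0–14 − 80 → 973; 15–29 + 100 → 1212; 30–44 + 205 → 1125; 45–59 − 110 → 2061; 60+ + 205 → 3090
End of period: [973, 1212, 1125, 2061, 3090]
— Period 4 —
Births: 1212 × 0.435 = 527  |  1125 × 0.279 = 314 — total 841
15–29: 973 × 0.977 = 951
30–44: 1212 × 0.946 = 1147
45–59: 1125 × 0.961 = 1081
60+: 2061 × 0.954 + 3090 × 0.605 = 1966 + 1869 = 3835
Net migration: 0–14 − 80 → 761; 15–29 + 100 → 1051; 30–44 + 205 → 1352; 45–59 − 110 → 971; 60+ + 205 → 4040
End of period: [761, 1051, 1352, 971, 4040]
Dependents (band 0–14 + band 60+) = 761 + 4040 = 4801; working-age = 3374; ratio = 4801/3374 × 100 = 142.3

142.3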